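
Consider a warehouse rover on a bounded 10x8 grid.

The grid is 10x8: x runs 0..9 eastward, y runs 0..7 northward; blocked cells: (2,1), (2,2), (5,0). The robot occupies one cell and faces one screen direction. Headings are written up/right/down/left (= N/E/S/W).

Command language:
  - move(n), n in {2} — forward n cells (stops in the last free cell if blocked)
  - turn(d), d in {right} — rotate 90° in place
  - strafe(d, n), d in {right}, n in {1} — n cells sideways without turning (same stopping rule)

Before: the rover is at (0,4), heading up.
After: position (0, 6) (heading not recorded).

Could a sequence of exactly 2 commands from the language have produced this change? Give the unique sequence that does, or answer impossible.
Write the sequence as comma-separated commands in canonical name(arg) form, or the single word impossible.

move(2), turn(right)

key: order matters: swapping move(2) and turn(right) lands elsewhere
start: at (0,4), heading up
step 1 (move(2)): at (0,6), heading up
step 2 (turn(right)): at (0,6), heading right
no other 2-command option fits: unique.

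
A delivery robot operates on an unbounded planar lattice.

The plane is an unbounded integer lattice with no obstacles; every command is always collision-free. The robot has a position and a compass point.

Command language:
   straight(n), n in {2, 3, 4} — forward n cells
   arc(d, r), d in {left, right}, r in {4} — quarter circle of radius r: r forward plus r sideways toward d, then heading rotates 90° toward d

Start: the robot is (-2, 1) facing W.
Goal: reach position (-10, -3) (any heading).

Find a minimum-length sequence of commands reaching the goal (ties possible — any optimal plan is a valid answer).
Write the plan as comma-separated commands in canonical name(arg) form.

straight(4), arc(left, 4)

initial: (-2, 1) facing W
[1] after straight(4): (-6, 1) facing W
[2] after arc(left, 4): (-10, -3) facing S
shorter routes all fall short; 2 is best.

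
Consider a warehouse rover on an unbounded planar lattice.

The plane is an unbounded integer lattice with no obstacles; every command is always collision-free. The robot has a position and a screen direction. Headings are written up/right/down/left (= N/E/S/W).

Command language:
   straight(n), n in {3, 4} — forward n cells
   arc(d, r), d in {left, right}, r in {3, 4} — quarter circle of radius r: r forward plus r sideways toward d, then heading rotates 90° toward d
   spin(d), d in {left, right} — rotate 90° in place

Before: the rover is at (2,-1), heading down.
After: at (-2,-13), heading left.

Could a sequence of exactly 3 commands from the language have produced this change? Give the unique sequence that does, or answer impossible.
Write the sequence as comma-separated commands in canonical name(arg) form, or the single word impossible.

straight(4), straight(4), arc(right, 4)

key: order matters: swapping straight(4) and arc(right, 4) lands elsewhere
initial: at (2,-1), heading down
step 1 (straight(4)): at (2,-5), heading down
step 2 (straight(4)): at (2,-9), heading down
step 3 (arc(right, 4)): at (-2,-13), heading left
no other 3-command option fits: unique.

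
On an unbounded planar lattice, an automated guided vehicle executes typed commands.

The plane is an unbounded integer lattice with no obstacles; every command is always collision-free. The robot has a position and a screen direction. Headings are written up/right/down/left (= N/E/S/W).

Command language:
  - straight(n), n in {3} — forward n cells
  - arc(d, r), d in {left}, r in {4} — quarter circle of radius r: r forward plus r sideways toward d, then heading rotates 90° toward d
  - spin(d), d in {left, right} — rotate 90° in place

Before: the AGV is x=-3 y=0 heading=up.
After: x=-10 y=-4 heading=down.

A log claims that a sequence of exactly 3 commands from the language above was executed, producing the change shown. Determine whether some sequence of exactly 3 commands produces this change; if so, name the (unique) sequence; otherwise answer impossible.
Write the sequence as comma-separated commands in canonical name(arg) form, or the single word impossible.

spin(left), straight(3), arc(left, 4)

key: cell and facing (now S) both changed — the 3 commands mix motion and turning
t0: x=-3 y=0 heading=up
1. spin(left) → x=-3 y=0 heading=left
2. straight(3) → x=-6 y=0 heading=left
3. arc(left, 4) → x=-10 y=-4 heading=down
no other 3-command option fits: unique.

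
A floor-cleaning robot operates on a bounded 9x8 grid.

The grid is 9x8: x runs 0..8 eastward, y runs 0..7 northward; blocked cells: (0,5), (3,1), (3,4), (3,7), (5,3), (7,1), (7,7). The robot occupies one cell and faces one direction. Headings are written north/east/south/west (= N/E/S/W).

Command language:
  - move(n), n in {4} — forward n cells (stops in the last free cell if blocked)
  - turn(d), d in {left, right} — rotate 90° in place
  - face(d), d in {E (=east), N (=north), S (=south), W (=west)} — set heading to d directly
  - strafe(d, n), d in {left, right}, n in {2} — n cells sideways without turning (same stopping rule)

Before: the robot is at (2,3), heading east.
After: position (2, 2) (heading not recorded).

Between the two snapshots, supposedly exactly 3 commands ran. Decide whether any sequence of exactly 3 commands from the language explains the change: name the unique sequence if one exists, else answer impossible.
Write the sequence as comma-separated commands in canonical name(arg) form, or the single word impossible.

key: the second strafe(right, 2) runs into the grid edge before its full distance
start: at (2,3), heading east
1. strafe(right, 2) → at (2,1), heading east
2. strafe(right, 2) → at (2,0), heading east
3. strafe(left, 2) → at (2,2), heading east
uniquely the one of 729 3-step routes that fits.

strafe(right, 2), strafe(right, 2), strafe(left, 2)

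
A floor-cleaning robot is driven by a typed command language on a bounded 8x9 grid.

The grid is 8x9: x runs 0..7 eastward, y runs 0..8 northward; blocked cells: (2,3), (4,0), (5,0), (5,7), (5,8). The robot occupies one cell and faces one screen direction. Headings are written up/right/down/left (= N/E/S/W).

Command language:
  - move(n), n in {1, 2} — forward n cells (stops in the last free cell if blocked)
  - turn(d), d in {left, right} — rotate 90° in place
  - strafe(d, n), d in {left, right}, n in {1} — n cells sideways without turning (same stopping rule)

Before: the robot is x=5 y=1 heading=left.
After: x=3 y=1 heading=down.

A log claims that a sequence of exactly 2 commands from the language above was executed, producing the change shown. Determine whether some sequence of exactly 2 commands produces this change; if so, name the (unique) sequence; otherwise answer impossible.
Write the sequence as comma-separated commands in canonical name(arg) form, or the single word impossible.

key: order matters: swapping move(2) and turn(left) lands elsewhere
t0: x=5 y=1 heading=left
[1] after move(2): x=3 y=1 heading=left
[2] after turn(left): x=3 y=1 heading=down
all 36 alternatives checked — unique.

move(2), turn(left)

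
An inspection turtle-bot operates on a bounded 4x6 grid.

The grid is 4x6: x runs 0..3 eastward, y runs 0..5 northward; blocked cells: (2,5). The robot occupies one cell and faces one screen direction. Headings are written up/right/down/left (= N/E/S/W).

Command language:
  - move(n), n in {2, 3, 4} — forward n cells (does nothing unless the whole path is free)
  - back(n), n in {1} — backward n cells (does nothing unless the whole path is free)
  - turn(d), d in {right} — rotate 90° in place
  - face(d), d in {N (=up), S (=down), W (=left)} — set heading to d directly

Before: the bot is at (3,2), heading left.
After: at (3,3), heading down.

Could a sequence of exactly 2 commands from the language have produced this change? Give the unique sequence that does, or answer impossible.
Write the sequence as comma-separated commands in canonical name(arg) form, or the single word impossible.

key: cell and facing (now S) both changed — the 2 commands mix motion and turning
start: at (3,2), heading left
step 1 (face(S)): at (3,2), heading down
step 2 (back(1)): at (3,3), heading down
all 64 alternatives checked — unique.

face(S), back(1)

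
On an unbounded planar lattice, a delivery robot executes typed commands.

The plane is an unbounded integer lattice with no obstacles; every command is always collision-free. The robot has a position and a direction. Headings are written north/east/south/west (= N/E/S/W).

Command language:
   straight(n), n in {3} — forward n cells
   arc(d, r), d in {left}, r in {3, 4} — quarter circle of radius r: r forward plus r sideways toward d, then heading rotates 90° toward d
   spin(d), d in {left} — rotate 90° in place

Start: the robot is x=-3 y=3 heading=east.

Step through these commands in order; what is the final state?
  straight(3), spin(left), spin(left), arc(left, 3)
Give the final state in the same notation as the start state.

x=-3 y=0 heading=south

t0: x=-3 y=3 heading=east
1. straight(3) → x=0 y=3 heading=east
2. spin(left) → x=0 y=3 heading=north
3. spin(left) → x=0 y=3 heading=west
4. arc(left, 3) → x=-3 y=0 heading=south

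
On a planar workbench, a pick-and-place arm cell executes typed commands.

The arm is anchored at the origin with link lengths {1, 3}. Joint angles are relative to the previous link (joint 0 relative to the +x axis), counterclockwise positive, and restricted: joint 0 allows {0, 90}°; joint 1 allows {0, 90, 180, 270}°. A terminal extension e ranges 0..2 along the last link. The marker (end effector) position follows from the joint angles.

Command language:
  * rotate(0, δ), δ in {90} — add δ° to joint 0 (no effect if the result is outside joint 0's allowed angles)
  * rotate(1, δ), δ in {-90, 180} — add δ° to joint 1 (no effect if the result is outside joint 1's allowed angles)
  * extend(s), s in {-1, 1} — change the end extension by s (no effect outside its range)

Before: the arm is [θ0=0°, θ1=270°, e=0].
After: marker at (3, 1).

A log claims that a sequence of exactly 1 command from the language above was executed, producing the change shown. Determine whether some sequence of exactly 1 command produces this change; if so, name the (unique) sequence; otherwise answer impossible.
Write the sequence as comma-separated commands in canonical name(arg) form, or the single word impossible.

begin: [θ0=0°, θ1=270°, e=0]
[1] after rotate(0, 90): [θ0=90°, θ1=270°, e=0]
no rival 1-sequence matches.

rotate(0, 90)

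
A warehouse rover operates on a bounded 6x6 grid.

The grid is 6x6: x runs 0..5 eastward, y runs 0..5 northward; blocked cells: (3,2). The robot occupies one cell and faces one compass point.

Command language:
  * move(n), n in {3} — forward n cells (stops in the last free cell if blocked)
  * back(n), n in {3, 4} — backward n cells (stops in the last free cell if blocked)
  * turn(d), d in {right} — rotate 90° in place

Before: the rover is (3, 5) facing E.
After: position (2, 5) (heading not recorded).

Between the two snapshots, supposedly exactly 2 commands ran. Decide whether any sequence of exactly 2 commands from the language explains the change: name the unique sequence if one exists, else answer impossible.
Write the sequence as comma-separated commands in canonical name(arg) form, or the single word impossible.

key: move(3) runs into the grid edge before its full distance
from: (3, 5) facing E
t=1 move(3) ⇒ (5, 5) facing E
t=2 back(3) ⇒ (2, 5) facing E
all 16 alternatives checked — unique.

move(3), back(3)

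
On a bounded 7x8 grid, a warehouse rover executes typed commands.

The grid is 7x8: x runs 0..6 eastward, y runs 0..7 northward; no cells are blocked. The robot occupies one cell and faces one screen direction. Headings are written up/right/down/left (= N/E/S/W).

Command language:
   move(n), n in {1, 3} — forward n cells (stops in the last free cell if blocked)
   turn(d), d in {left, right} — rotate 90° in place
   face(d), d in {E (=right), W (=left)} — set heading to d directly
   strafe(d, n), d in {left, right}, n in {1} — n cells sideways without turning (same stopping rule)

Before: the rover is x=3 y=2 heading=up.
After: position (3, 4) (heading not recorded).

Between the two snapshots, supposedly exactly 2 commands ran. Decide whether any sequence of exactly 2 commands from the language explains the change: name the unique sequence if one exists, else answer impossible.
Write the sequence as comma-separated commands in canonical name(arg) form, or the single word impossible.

move(1), move(1)

begin: x=3 y=2 heading=up
[1] after move(1): x=3 y=3 heading=up
[2] after move(1): x=3 y=4 heading=up
no other 2-command option fits: unique.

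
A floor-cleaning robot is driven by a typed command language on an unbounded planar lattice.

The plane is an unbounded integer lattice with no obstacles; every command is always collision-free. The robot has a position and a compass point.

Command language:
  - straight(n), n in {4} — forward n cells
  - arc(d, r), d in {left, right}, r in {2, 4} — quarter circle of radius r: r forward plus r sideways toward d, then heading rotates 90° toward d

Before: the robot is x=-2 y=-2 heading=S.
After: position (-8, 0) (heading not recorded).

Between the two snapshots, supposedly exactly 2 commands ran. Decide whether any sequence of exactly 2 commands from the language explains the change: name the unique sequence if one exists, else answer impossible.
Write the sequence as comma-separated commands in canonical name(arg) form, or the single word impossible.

arc(right, 2), arc(right, 4)

key: order matters: swapping arc(right, 2) and arc(right, 4) lands elsewhere
start: x=-2 y=-2 heading=S
1. arc(right, 2) → x=-4 y=-4 heading=W
2. arc(right, 4) → x=-8 y=0 heading=N
no other 2-command option fits: unique.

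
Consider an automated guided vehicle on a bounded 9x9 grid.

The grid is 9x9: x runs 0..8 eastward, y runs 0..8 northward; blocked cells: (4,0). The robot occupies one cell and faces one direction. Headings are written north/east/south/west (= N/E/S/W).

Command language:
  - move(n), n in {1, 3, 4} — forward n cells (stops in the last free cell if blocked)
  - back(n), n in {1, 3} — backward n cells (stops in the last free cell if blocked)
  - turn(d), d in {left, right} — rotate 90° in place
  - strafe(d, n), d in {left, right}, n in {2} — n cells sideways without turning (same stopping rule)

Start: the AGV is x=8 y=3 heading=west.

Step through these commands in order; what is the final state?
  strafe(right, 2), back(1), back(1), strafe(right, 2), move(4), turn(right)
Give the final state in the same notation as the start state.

x=4 y=7 heading=north

from: x=8 y=3 heading=west
t=1 strafe(right, 2) ⇒ x=8 y=5 heading=west
t=2 back(1) ⇒ x=8 y=5 heading=west
t=3 back(1) ⇒ x=8 y=5 heading=west
t=4 strafe(right, 2) ⇒ x=8 y=7 heading=west
t=5 move(4) ⇒ x=4 y=7 heading=west
t=6 turn(right) ⇒ x=4 y=7 heading=north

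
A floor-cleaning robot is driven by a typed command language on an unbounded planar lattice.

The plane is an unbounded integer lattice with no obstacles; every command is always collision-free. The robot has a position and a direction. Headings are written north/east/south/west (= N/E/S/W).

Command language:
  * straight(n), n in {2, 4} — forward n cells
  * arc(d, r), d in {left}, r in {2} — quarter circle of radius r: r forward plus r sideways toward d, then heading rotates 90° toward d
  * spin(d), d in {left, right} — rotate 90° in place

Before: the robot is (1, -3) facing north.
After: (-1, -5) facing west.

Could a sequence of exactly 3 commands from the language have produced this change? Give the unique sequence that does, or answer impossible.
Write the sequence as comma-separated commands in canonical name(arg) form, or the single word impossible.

key: running spin(right) before spin(left) would end elsewhere — order is forced
begin: (1, -3) facing north
t=1 spin(left) ⇒ (1, -3) facing west
t=2 arc(left, 2) ⇒ (-1, -5) facing south
t=3 spin(right) ⇒ (-1, -5) facing west
no other 3-command option fits: unique.

spin(left), arc(left, 2), spin(right)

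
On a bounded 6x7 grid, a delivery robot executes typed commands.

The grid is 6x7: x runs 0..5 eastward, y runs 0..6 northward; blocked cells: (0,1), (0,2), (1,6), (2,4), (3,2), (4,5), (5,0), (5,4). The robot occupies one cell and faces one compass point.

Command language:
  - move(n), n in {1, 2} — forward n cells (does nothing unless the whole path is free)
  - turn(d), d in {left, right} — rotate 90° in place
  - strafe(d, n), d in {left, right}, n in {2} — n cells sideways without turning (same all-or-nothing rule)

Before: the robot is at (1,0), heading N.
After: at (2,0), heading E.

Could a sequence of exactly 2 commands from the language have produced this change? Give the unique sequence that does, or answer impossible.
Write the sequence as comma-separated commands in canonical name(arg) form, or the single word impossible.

turn(right), move(1)

key: running move(1) before turn(right) would end elsewhere — order is forced
t0: at (1,0), heading N
step 1 (turn(right)): at (1,0), heading E
step 2 (move(1)): at (2,0), heading E
all 36 alternatives checked — unique.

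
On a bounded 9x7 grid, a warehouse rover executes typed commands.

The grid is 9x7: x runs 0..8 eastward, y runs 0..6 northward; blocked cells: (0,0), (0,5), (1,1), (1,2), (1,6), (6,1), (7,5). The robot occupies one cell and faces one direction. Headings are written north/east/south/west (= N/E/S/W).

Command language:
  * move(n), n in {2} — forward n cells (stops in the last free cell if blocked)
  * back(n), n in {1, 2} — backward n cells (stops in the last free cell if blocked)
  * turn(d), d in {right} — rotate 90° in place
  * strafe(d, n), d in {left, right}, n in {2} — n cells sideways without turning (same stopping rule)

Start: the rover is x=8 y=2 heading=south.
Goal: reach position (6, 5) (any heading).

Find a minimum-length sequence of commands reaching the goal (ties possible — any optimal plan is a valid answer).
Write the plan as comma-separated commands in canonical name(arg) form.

from: x=8 y=2 heading=south
t=1 strafe(right, 2) ⇒ x=6 y=2 heading=south
t=2 back(1) ⇒ x=6 y=3 heading=south
t=3 back(2) ⇒ x=6 y=5 heading=south
no 2-step plan works, so 3 is optimal.

strafe(right, 2), back(1), back(2)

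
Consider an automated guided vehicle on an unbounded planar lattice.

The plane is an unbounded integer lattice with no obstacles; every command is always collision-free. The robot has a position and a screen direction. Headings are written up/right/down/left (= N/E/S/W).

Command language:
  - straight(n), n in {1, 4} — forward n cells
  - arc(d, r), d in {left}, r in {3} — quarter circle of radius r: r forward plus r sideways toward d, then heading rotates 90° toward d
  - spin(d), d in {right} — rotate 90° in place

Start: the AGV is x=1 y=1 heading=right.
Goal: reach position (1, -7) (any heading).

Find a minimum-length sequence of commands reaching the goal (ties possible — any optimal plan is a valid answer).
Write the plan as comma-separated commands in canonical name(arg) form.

spin(right), straight(4), straight(4)

from: x=1 y=1 heading=right
[1] after spin(right): x=1 y=1 heading=down
[2] after straight(4): x=1 y=-3 heading=down
[3] after straight(4): x=1 y=-7 heading=down
no 2-step plan works, so 3 is optimal.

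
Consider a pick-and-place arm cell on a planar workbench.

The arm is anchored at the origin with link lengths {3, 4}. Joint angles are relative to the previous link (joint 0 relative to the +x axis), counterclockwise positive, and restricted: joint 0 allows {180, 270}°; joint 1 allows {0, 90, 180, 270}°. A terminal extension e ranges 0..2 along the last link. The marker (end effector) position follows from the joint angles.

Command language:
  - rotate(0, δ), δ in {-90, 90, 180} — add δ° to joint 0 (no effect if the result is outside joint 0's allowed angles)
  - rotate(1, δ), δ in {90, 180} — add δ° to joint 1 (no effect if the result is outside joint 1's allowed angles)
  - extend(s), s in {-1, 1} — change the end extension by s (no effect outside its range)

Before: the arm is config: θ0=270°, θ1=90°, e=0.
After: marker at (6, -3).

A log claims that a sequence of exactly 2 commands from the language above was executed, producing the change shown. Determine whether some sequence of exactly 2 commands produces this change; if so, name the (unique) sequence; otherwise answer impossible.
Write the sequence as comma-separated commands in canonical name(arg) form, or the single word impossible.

extend(1), extend(1)

begin: config: θ0=270°, θ1=90°, e=0
t=1 extend(1) ⇒ config: θ0=270°, θ1=90°, e=1
t=2 extend(1) ⇒ config: θ0=270°, θ1=90°, e=2
no other 2-command option fits: unique.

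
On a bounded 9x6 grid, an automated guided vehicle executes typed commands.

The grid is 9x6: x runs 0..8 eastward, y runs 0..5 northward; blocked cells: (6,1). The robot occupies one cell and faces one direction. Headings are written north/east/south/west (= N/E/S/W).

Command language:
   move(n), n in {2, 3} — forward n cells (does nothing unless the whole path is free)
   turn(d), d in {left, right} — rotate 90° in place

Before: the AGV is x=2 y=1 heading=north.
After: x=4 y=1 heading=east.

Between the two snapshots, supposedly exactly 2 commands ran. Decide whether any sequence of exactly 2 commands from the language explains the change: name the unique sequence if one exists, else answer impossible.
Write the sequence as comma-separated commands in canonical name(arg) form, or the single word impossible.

turn(right), move(2)

key: running move(2) before turn(right) would end elsewhere — order is forced
start: x=2 y=1 heading=north
t=1 turn(right) ⇒ x=2 y=1 heading=east
t=2 move(2) ⇒ x=4 y=1 heading=east
no rival 2-sequence matches.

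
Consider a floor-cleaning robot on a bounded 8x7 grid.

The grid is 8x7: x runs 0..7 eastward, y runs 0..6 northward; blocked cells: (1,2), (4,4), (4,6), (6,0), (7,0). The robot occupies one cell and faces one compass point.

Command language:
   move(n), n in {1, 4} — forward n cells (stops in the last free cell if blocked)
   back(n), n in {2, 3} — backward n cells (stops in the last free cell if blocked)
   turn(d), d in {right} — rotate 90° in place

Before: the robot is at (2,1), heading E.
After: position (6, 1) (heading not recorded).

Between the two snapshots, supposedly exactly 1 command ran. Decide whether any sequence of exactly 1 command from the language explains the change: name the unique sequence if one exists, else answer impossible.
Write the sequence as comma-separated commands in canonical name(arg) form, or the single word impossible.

initial: at (2,1), heading E
step 1 (move(4)): at (6,1), heading E
uniquely the one of 5 1-step routes that fits.

move(4)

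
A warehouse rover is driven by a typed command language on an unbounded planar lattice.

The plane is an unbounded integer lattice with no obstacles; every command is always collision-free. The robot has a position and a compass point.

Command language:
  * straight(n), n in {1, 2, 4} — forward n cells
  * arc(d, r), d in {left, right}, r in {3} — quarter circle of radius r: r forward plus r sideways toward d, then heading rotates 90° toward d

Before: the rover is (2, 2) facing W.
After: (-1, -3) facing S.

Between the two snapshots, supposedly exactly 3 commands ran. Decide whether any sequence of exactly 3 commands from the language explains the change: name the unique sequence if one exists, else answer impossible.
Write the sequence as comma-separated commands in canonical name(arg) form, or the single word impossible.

key: running straight(1) before arc(left, 3) would end elsewhere — order is forced
begin: (2, 2) facing W
1. arc(left, 3) → (-1, -1) facing S
2. straight(1) → (-1, -2) facing S
3. straight(1) → (-1, -3) facing S
no other 3-command option fits: unique.

arc(left, 3), straight(1), straight(1)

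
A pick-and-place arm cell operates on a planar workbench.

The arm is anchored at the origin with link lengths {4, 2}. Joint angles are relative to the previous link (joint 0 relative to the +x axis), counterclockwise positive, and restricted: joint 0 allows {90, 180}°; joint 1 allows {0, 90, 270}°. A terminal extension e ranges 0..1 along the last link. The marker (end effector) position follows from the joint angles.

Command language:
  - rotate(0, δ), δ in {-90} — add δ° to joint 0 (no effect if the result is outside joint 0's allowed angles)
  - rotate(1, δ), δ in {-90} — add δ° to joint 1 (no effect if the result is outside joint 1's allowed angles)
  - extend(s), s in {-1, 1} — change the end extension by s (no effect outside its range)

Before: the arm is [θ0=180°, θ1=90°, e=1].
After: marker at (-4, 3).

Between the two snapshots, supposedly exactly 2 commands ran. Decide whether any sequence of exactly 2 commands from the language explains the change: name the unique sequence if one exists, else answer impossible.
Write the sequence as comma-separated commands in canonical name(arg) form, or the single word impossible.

initial: [θ0=180°, θ1=90°, e=1]
step 1 (rotate(1, -90)): [θ0=180°, θ1=0°, e=1]
step 2 (rotate(1, -90)): [θ0=180°, θ1=270°, e=1]
uniquely the one of 16 2-step routes that fits.

rotate(1, -90), rotate(1, -90)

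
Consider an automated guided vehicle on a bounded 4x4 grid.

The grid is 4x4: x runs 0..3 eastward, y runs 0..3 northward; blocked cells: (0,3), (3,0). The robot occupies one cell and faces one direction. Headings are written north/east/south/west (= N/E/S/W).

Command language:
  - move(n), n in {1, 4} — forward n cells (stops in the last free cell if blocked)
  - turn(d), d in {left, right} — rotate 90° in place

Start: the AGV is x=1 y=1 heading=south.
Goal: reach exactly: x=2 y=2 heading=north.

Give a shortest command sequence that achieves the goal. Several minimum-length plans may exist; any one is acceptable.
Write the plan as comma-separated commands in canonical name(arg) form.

initial: x=1 y=1 heading=south
t=1 turn(left) ⇒ x=1 y=1 heading=east
t=2 move(1) ⇒ x=2 y=1 heading=east
t=3 turn(left) ⇒ x=2 y=1 heading=north
t=4 move(1) ⇒ x=2 y=2 heading=north
no 3-step plan works, so 4 is optimal.

turn(left), move(1), turn(left), move(1)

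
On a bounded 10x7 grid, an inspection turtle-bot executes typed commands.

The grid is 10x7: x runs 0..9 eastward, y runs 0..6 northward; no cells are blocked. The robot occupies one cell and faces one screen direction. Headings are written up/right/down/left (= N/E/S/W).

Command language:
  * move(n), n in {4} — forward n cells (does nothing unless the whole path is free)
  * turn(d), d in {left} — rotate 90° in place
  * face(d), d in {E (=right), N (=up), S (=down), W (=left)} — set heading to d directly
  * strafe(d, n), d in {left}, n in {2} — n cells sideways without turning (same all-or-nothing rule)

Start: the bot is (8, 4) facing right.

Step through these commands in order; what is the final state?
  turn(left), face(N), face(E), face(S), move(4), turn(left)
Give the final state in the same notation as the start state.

(8, 0) facing right

start: (8, 4) facing right
[1] after turn(left): (8, 4) facing up
[2] after face(N): (8, 4) facing up
[3] after face(E): (8, 4) facing right
[4] after face(S): (8, 4) facing down
[5] after move(4): (8, 0) facing down
[6] after turn(left): (8, 0) facing right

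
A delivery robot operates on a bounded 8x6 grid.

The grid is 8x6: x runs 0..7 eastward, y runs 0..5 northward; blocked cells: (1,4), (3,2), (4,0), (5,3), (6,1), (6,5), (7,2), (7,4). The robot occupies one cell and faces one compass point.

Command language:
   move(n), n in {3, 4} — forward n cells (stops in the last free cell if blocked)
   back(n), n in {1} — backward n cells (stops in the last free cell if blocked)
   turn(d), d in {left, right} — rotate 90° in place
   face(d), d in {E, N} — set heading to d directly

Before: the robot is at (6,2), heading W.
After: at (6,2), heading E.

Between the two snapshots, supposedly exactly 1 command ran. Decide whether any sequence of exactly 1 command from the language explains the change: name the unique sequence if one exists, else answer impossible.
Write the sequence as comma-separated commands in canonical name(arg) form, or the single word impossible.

key: (6,2) unchanged — the single command moves nothing
initial: at (6,2), heading W
[1] after face(E): at (6,2), heading E
all 7 alternatives checked — unique.

face(E)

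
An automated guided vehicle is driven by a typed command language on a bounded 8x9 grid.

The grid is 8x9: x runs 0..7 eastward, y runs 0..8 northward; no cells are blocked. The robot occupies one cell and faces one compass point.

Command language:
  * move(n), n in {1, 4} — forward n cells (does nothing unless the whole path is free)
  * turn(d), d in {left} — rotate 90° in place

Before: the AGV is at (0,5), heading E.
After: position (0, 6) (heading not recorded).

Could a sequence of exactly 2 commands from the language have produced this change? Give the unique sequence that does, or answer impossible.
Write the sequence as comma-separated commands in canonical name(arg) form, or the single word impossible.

turn(left), move(1)

key: running move(1) before turn(left) would end elsewhere — order is forced
start: at (0,5), heading E
[1] after turn(left): at (0,5), heading N
[2] after move(1): at (0,6), heading N
all 9 alternatives checked — unique.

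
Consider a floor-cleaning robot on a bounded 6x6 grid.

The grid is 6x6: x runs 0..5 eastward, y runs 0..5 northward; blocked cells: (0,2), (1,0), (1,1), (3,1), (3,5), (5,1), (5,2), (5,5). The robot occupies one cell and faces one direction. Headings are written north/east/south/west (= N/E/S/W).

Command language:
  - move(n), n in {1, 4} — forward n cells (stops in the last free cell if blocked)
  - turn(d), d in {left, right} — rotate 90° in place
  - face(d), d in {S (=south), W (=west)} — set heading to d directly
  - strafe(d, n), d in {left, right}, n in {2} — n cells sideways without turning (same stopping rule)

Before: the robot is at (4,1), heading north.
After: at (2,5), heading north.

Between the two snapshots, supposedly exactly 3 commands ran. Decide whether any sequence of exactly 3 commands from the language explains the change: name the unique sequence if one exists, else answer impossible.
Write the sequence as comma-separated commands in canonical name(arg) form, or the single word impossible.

move(1), strafe(left, 2), move(4)

key: move(4) runs into the grid edge before its full distance
start: at (4,1), heading north
t=1 move(1) ⇒ at (4,2), heading north
t=2 strafe(left, 2) ⇒ at (2,2), heading north
t=3 move(4) ⇒ at (2,5), heading north
uniquely the one of 512 3-step routes that fits.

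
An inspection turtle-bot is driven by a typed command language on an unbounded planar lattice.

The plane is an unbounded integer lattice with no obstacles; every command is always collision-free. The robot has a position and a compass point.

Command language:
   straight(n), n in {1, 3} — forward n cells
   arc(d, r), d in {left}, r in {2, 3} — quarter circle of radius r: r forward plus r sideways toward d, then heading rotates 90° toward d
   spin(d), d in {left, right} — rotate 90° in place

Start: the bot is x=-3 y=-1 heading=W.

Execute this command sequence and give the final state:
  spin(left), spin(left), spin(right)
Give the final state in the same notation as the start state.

x=-3 y=-1 heading=S

begin: x=-3 y=-1 heading=W
1. spin(left) → x=-3 y=-1 heading=S
2. spin(left) → x=-3 y=-1 heading=E
3. spin(right) → x=-3 y=-1 heading=S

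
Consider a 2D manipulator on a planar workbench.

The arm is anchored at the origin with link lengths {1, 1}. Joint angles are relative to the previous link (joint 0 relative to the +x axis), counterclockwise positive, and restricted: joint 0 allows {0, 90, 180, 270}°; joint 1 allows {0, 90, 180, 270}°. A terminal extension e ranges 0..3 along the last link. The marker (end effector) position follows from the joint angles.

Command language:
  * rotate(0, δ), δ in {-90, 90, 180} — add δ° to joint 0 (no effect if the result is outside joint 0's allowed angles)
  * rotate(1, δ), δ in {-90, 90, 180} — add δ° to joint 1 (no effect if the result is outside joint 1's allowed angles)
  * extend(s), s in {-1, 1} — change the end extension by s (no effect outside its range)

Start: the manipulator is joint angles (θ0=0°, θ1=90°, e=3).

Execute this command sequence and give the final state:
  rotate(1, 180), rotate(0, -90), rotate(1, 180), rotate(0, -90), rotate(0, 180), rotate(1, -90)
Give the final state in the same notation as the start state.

joint angles (θ0=0°, θ1=0°, e=3)

from: joint angles (θ0=0°, θ1=90°, e=3)
[1] after rotate(1, 180): joint angles (θ0=0°, θ1=270°, e=3)
[2] after rotate(0, -90): joint angles (θ0=270°, θ1=270°, e=3)
[3] after rotate(1, 180): joint angles (θ0=270°, θ1=90°, e=3)
[4] after rotate(0, -90): joint angles (θ0=180°, θ1=90°, e=3)
[5] after rotate(0, 180): joint angles (θ0=0°, θ1=90°, e=3)
[6] after rotate(1, -90): joint angles (θ0=0°, θ1=0°, e=3)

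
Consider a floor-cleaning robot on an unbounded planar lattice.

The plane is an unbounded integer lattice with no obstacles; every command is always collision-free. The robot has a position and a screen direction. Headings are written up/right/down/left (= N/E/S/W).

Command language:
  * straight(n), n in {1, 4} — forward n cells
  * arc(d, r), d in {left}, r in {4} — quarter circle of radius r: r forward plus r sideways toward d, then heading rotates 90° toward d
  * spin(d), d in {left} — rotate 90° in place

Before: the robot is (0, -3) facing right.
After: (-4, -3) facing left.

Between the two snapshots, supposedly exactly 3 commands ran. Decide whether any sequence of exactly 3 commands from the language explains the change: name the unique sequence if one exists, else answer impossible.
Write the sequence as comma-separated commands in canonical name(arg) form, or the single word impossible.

spin(left), spin(left), straight(4)

key: order matters: swapping spin(left) and straight(4) lands elsewhere
begin: (0, -3) facing right
step 1 (spin(left)): (0, -3) facing up
step 2 (spin(left)): (0, -3) facing left
step 3 (straight(4)): (-4, -3) facing left
uniquely the one of 64 3-step routes that fits.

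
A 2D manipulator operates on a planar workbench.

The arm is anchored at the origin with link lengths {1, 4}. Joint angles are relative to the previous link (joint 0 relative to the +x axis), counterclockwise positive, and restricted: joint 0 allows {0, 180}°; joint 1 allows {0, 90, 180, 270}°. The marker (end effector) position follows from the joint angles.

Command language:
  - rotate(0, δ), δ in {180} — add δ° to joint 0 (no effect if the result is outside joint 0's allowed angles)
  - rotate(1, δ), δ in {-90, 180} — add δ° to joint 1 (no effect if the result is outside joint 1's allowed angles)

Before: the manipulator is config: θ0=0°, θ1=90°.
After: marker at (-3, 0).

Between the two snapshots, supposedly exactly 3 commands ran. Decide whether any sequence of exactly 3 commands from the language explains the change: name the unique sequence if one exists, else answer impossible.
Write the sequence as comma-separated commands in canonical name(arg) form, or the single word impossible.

rotate(1, -90), rotate(1, -90), rotate(1, -90)

t0: config: θ0=0°, θ1=90°
t=1 rotate(1, -90) ⇒ config: θ0=0°, θ1=0°
t=2 rotate(1, -90) ⇒ config: θ0=0°, θ1=270°
t=3 rotate(1, -90) ⇒ config: θ0=0°, θ1=180°
all 27 alternatives checked — unique.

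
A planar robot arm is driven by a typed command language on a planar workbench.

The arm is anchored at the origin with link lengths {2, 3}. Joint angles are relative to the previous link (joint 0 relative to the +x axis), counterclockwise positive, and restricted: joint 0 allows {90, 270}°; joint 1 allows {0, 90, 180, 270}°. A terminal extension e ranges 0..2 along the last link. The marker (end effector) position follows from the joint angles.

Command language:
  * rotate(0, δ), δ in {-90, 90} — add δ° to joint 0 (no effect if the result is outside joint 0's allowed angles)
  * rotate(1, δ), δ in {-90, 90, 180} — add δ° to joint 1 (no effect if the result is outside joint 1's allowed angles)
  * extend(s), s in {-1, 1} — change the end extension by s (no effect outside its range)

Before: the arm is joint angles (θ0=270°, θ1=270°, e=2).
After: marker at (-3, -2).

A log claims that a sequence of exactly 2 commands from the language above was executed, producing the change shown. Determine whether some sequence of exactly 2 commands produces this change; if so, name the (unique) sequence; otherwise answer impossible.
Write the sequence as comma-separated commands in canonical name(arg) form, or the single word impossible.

extend(-1), extend(-1)

from: joint angles (θ0=270°, θ1=270°, e=2)
step 1 (extend(-1)): joint angles (θ0=270°, θ1=270°, e=1)
step 2 (extend(-1)): joint angles (θ0=270°, θ1=270°, e=0)
uniquely the one of 49 2-step routes that fits.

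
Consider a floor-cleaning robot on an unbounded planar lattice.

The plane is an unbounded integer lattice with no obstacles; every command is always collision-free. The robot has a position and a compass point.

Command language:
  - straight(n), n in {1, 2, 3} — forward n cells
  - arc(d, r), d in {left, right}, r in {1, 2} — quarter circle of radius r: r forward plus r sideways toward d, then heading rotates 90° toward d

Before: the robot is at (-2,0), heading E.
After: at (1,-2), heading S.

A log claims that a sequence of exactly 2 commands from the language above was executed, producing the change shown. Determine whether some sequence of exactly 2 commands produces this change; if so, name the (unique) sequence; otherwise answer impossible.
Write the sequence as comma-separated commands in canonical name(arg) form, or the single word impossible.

key: order matters: swapping straight(1) and arc(right, 2) lands elsewhere
initial: at (-2,0), heading E
[1] after straight(1): at (-1,0), heading E
[2] after arc(right, 2): at (1,-2), heading S
uniquely the one of 49 2-step routes that fits.

straight(1), arc(right, 2)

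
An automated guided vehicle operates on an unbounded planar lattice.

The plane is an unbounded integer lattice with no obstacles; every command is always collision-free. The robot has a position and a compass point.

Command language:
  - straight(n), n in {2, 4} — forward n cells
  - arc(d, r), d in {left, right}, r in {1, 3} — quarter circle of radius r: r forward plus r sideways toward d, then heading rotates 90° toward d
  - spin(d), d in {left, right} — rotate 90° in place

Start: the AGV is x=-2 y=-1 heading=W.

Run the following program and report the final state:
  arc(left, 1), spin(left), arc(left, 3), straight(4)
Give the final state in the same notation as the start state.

x=0 y=5 heading=N

start: x=-2 y=-1 heading=W
1. arc(left, 1) → x=-3 y=-2 heading=S
2. spin(left) → x=-3 y=-2 heading=E
3. arc(left, 3) → x=0 y=1 heading=N
4. straight(4) → x=0 y=5 heading=N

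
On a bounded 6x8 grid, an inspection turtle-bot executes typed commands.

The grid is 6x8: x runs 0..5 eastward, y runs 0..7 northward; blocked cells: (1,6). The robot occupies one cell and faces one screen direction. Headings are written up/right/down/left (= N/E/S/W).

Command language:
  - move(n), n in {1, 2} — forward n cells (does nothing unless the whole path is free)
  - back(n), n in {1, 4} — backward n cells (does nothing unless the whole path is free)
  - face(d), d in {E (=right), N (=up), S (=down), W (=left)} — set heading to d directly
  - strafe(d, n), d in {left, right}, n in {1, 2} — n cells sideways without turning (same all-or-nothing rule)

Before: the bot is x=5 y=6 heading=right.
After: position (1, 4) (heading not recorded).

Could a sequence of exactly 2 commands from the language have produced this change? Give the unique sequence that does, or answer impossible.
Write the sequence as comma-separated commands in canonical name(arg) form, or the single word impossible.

key: running back(4) before strafe(right, 2) would end elsewhere — order is forced
from: x=5 y=6 heading=right
1. strafe(right, 2) → x=5 y=4 heading=right
2. back(4) → x=1 y=4 heading=right
no other 2-command option fits: unique.

strafe(right, 2), back(4)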